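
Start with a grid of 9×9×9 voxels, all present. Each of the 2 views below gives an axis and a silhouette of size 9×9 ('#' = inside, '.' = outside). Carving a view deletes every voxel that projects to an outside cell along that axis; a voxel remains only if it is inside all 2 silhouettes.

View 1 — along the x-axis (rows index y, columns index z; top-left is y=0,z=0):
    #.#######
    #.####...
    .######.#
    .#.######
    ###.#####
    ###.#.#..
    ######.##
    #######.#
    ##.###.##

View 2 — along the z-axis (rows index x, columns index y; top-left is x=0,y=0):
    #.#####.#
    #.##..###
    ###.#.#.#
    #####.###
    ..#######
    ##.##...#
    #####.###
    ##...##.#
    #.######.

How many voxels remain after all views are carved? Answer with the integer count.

start: 9×9×9 = 729 voxels
  1. axis=0 (YZ plane), |mask|=63  ⇒  voxels=567
  2. axis=2 (XY plane), |mask|=59  ⇒  voxels=423

voxel count = 423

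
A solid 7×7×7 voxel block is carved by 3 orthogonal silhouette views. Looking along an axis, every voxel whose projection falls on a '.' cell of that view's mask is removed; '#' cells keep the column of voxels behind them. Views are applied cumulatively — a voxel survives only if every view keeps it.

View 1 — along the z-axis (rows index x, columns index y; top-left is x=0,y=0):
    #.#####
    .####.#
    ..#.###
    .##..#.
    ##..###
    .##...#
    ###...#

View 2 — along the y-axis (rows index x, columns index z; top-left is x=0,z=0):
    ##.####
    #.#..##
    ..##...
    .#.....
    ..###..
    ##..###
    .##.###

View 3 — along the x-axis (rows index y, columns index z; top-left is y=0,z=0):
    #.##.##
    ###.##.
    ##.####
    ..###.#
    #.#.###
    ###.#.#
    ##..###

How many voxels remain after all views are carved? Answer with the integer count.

|visual hull| = 85

start: 7×7×7 = 343 voxels
carve view 1 (along z, XY-mask fill 30/49): 210 voxels remain
carve view 2 (along y, XZ-mask fill 26/49): 117 voxels remain
carve view 3 (along x, YZ-mask fill 35/49): 85 voxels remain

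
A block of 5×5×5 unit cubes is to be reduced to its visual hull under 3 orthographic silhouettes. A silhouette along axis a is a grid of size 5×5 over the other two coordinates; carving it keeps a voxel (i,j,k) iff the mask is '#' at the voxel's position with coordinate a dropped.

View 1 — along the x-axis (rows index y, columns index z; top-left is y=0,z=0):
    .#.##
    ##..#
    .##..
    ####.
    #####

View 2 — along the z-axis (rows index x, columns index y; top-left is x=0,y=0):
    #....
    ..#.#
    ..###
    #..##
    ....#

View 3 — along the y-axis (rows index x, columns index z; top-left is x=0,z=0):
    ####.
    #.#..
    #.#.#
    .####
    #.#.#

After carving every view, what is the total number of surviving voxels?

full grid |V| = 125
carve view 1 (along x, YZ-mask fill 17/25): 85 voxels remain
carve view 2 (along z, XY-mask fill 10/25): 38 voxels remain
carve view 3 (along y, XZ-mask fill 16/25): 24 voxels remain

remaining voxels: 24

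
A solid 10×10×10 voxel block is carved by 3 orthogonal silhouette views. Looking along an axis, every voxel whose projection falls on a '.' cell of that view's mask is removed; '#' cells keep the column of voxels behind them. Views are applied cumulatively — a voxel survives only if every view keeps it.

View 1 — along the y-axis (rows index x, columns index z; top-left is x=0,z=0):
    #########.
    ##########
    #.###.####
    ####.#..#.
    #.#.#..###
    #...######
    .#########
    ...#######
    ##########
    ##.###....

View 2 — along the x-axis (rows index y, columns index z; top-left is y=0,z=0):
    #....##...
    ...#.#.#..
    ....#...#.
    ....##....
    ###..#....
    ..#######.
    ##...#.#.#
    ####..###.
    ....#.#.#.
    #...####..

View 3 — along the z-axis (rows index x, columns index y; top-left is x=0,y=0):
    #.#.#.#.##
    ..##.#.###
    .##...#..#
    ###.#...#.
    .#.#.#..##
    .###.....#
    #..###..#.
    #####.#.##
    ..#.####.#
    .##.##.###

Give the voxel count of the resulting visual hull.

voxel count = 173

start: 10×10×10 = 1000 voxels
carve view 1 (along y, XZ-mask fill 77/100): 770 voxels remain
carve view 2 (along x, YZ-mask fill 41/100): 322 voxels remain
carve view 3 (along z, XY-mask fill 56/100): 173 voxels remain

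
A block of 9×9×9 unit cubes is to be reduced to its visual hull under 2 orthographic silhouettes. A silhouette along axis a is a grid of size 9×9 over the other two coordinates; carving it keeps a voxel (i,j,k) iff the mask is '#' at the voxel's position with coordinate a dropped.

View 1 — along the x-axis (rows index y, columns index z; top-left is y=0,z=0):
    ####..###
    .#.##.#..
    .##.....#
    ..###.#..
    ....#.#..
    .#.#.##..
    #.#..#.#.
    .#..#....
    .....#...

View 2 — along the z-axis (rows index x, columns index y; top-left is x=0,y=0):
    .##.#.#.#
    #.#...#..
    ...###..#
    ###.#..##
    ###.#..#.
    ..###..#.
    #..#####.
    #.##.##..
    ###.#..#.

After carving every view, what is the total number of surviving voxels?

voxel count = 150

initial block: 9^3 = 729
step 1: project along x, AND mask (31/81) → |grid| = 279
step 2: project along z, AND mask (43/81) → |grid| = 150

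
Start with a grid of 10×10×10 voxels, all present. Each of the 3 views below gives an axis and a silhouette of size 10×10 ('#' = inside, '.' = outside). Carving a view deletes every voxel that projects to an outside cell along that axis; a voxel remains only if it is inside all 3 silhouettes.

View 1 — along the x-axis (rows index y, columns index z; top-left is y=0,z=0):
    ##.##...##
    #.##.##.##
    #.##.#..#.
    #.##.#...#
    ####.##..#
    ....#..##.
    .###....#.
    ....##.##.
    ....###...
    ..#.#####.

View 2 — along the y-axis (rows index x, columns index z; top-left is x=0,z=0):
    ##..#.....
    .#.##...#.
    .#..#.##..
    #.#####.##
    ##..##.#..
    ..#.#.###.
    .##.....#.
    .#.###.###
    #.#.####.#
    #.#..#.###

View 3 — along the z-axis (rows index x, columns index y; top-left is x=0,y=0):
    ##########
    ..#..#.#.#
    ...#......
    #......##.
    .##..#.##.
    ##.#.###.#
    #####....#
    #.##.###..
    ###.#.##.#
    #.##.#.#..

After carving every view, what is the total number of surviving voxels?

start: 10×10×10 = 1000 voxels
after view 1 [x-axis, 50 of 100 cells solid] → remaining = 500
after view 2 [y-axis, 52 of 100 cells solid] → remaining = 258
after view 3 [z-axis, 54 of 100 cells solid] → remaining = 135

|visual hull| = 135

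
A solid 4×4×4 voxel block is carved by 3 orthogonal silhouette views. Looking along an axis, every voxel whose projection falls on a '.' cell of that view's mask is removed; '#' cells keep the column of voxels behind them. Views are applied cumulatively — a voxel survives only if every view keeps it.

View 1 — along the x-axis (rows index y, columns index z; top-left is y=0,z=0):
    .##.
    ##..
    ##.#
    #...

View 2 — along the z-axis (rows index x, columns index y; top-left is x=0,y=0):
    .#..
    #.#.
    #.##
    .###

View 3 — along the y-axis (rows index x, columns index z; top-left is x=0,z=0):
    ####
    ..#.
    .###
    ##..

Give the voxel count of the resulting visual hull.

|visual hull| = 12

before carving: 64 voxels (4×4×4)
  1. axis=0 (YZ plane), |mask|=8  ⇒  voxels=32
  2. axis=2 (XY plane), |mask|=9  ⇒  voxels=19
  3. axis=1 (XZ plane), |mask|=10  ⇒  voxels=12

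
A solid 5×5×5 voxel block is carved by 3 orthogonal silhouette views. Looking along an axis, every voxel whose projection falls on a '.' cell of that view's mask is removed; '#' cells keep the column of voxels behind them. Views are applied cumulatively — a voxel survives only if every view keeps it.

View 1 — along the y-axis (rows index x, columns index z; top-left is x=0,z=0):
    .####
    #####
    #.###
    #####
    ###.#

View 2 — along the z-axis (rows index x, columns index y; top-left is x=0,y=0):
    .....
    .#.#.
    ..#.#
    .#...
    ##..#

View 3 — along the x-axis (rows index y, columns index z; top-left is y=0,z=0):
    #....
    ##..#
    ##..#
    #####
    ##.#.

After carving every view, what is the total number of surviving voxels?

|visual hull| = 21

initial block: 5^3 = 125
[1] y-view keeps 22 columns → grid now 110
[2] z-view keeps 8 columns → grid now 35
[3] x-view keeps 15 columns → grid now 21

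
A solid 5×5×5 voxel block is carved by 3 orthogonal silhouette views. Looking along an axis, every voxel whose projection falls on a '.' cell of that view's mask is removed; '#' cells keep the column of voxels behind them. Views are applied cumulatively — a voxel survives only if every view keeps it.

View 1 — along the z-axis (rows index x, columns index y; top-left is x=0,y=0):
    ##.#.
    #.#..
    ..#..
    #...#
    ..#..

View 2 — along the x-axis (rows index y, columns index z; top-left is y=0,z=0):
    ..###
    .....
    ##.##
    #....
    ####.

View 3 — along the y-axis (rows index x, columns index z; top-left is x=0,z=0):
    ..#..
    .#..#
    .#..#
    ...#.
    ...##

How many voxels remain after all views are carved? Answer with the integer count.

voxel count = 10

full grid |V| = 125
[1] z-view keeps 9 columns → grid now 45
[2] x-view keeps 12 columns → grid now 26
[3] y-view keeps 8 columns → grid now 10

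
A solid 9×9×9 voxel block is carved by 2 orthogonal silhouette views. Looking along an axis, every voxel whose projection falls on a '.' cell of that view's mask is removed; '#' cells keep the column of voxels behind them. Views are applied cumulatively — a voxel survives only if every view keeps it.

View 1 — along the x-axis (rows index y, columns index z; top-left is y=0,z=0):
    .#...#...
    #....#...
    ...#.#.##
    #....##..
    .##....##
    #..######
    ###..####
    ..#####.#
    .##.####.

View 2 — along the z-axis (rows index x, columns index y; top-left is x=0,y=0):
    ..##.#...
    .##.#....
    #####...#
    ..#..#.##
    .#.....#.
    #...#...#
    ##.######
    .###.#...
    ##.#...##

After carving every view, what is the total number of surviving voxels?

full grid |V| = 729
  1. axis=0 (YZ plane), |mask|=41  ⇒  voxels=369
  2. axis=2 (XY plane), |mask|=38  ⇒  voxels=160

|visual hull| = 160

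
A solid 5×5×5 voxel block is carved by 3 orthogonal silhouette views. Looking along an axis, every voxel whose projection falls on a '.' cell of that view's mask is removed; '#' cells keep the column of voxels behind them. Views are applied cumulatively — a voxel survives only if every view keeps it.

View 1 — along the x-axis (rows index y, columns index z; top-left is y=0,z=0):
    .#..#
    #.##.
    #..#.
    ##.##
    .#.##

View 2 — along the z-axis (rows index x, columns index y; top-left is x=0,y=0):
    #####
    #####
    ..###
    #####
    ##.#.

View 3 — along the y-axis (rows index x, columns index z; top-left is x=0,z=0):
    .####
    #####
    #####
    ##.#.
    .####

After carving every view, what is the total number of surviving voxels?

remaining voxels: 51

start: 5×5×5 = 125 voxels
step 1: project along x, AND mask (14/25) → |grid| = 70
step 2: project along z, AND mask (21/25) → |grid| = 60
step 3: project along y, AND mask (21/25) → |grid| = 51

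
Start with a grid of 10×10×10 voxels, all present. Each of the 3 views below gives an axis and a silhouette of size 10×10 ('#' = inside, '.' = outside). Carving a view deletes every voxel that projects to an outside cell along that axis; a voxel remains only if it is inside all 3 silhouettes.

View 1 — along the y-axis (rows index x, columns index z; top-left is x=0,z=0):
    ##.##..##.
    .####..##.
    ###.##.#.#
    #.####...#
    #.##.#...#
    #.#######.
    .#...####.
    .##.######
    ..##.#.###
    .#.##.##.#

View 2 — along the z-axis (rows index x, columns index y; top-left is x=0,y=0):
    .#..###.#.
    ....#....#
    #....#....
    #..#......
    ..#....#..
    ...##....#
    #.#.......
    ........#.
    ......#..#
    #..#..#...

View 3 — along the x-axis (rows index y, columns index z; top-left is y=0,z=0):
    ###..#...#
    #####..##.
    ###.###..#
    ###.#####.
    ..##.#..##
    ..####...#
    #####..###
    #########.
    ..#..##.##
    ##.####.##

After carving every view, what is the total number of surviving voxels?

voxel count = 96

full grid |V| = 1000
carve view 1 (along y, XZ-mask fill 63/100): 630 voxels remain
carve view 2 (along z, XY-mask fill 24/100): 150 voxels remain
carve view 3 (along x, YZ-mask fill 67/100): 96 voxels remain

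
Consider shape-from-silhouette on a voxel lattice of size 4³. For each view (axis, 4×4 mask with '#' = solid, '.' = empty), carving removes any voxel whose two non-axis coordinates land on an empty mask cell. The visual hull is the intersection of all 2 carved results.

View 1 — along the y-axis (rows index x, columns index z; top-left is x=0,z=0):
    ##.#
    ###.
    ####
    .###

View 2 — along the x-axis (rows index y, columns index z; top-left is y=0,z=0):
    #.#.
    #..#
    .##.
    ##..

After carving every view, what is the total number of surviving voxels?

start: 4×4×4 = 64 voxels
carve view 1 (along y, XZ-mask fill 13/16): 52 voxels remain
carve view 2 (along x, YZ-mask fill 8/16): 26 voxels remain

26 voxels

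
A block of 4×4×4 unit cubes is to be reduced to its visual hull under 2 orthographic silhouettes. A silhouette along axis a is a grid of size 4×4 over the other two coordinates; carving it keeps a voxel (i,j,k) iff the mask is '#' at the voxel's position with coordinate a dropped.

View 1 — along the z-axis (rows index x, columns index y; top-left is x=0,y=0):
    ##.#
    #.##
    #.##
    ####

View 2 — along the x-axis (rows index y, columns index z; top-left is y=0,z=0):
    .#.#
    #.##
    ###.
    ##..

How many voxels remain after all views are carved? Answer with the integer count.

start: 4×4×4 = 64 voxels
carve view 1 (along z, XY-mask fill 13/16): 52 voxels remain
carve view 2 (along x, YZ-mask fill 10/16): 31 voxels remain

31 voxels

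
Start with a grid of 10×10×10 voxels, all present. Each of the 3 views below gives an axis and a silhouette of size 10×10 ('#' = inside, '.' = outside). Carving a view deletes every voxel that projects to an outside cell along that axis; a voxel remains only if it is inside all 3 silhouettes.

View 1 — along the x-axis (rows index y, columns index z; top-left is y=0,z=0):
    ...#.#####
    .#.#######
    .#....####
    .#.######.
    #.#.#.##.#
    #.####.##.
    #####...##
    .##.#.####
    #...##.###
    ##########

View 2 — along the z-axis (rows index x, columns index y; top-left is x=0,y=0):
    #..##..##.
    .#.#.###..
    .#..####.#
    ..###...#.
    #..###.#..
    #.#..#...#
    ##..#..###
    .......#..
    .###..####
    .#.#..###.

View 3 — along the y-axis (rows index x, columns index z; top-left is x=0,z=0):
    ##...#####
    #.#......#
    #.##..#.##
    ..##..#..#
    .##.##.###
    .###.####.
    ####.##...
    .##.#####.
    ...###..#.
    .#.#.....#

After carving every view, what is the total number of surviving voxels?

start: 10×10×10 = 1000 voxels
V1 x: intersect with YZ mask (69 set) -- 690 left
V2 z: intersect with XY mask (48 set) -- 333 left
V3 y: intersect with XZ mask (54 set) -- 171 left

|visual hull| = 171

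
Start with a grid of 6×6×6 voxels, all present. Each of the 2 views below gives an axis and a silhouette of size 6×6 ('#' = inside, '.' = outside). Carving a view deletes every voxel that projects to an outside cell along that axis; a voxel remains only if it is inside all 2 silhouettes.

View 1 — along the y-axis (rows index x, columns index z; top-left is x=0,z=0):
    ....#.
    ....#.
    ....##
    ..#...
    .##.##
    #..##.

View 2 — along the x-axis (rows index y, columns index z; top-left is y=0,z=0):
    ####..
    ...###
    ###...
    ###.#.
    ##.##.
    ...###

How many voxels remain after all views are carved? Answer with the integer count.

voxel count = 42

before carving: 216 voxels (6×6×6)
[1] y-view keeps 12 columns → grid now 72
[2] x-view keeps 21 columns → grid now 42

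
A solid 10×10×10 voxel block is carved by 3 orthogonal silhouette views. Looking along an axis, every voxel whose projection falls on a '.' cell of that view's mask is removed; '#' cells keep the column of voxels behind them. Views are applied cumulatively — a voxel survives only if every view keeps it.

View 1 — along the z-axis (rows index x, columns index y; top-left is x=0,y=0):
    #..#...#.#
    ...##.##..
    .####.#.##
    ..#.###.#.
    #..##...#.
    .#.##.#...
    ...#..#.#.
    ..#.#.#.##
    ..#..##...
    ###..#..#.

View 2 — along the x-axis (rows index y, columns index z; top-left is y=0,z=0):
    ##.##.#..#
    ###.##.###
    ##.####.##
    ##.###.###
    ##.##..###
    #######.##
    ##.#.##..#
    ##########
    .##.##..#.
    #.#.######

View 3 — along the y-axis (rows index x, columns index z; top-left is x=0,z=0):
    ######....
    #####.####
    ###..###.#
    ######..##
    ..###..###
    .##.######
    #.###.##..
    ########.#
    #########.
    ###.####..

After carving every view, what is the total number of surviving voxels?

full grid |V| = 1000
[1] z-view keeps 44 columns → grid now 440
[2] x-view keeps 75 columns → grid now 315
[3] y-view keeps 75 columns → grid now 234

234 voxels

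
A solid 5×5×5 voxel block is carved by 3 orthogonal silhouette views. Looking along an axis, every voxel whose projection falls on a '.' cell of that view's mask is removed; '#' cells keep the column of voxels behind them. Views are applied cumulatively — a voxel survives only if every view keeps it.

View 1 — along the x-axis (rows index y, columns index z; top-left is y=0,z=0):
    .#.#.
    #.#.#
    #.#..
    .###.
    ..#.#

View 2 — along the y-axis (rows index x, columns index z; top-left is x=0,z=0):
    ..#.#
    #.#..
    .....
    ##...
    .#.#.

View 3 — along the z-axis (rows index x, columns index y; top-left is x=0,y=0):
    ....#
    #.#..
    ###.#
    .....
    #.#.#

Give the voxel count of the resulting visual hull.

full grid |V| = 125
[1] x-view keeps 12 columns → grid now 60
[2] y-view keeps 8 columns → grid now 20
[3] z-view keeps 10 columns → grid now 6

|visual hull| = 6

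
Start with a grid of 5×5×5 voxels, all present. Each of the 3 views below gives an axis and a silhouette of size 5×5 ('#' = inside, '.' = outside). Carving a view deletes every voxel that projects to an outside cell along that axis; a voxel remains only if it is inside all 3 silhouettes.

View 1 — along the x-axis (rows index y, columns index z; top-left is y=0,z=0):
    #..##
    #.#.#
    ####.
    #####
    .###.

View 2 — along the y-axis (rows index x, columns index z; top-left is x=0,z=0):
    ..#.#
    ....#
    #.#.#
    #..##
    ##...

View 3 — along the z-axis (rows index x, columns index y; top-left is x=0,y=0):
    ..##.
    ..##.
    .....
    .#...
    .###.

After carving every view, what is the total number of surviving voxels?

11 voxels

full grid |V| = 125
  1. axis=0 (YZ plane), |mask|=18  ⇒  voxels=90
  2. axis=1 (XZ plane), |mask|=11  ⇒  voxels=39
  3. axis=2 (XY plane), |mask|=8  ⇒  voxels=11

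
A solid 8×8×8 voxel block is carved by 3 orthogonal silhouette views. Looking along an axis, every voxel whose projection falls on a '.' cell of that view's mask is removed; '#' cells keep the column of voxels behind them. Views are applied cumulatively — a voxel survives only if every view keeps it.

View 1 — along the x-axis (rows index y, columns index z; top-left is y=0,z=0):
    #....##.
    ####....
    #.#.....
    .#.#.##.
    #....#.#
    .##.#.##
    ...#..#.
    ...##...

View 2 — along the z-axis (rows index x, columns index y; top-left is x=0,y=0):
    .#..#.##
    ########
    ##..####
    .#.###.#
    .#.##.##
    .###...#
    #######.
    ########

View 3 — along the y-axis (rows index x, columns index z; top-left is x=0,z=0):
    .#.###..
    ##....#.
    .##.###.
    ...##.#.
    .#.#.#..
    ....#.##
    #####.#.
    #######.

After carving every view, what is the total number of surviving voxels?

|visual hull| = 86

before carving: 512 voxels (8×8×8)
after view 1 [x-axis, 25 of 64 cells solid] → remaining = 200
after view 2 [z-axis, 47 of 64 cells solid] → remaining = 148
after view 3 [y-axis, 34 of 64 cells solid] → remaining = 86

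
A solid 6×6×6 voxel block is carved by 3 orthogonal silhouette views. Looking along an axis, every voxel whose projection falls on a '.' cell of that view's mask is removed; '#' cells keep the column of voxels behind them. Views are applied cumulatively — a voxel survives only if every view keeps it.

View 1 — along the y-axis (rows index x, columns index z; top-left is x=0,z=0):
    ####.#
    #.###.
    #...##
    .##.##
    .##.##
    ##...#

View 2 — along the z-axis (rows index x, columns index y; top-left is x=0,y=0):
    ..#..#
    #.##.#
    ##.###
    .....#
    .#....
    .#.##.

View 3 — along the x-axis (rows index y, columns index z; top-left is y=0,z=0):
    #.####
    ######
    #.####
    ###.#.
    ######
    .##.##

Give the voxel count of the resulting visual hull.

initial block: 6^3 = 216
after view 1 [y-axis, 23 of 36 cells solid] → remaining = 138
after view 2 [z-axis, 16 of 36 cells solid] → remaining = 58
after view 3 [x-axis, 30 of 36 cells solid] → remaining = 49

remaining voxels: 49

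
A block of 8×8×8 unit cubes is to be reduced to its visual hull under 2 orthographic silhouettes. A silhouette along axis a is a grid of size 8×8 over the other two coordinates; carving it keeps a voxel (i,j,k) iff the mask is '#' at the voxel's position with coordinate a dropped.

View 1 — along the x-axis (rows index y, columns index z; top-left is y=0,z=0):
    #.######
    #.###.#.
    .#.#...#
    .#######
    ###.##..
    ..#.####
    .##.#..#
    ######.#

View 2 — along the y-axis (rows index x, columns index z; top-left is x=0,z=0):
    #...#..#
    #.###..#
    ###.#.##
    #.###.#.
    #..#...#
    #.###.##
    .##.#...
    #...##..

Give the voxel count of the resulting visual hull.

|visual hull| = 189

before carving: 512 voxels (8×8×8)
carve view 1 (along x, YZ-mask fill 43/64): 344 voxels remain
carve view 2 (along y, XZ-mask fill 34/64): 189 voxels remain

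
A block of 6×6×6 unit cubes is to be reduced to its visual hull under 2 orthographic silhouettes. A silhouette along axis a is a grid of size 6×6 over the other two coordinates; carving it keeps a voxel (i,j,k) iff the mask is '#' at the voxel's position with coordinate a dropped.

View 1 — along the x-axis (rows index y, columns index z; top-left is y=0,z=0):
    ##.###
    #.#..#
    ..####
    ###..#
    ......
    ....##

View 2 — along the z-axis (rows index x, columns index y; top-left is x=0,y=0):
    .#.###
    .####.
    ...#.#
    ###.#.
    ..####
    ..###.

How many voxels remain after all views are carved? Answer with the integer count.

start: 6×6×6 = 216 voxels
  1. axis=0 (YZ plane), |mask|=18  ⇒  voxels=108
  2. axis=2 (XY plane), |mask|=21  ⇒  voxels=56

56 voxels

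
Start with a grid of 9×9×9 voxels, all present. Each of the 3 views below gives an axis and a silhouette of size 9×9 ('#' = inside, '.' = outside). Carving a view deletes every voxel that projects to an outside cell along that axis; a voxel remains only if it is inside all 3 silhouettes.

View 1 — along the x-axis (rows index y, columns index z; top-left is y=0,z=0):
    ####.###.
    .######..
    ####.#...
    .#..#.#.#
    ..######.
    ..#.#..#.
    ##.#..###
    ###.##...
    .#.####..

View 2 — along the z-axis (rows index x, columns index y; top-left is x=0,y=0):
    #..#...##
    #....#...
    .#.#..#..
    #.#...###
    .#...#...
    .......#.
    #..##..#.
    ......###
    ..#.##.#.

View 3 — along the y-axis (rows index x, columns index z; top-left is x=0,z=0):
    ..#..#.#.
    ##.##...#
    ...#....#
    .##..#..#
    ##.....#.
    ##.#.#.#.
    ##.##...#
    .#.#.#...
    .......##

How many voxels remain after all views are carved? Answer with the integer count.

before carving: 729 voxels (9×9×9)
V1 x: intersect with YZ mask (47 set) -- 423 left
V2 z: intersect with XY mask (28 set) -- 146 left
V3 y: intersect with XZ mask (32 set) -- 52 left

voxel count = 52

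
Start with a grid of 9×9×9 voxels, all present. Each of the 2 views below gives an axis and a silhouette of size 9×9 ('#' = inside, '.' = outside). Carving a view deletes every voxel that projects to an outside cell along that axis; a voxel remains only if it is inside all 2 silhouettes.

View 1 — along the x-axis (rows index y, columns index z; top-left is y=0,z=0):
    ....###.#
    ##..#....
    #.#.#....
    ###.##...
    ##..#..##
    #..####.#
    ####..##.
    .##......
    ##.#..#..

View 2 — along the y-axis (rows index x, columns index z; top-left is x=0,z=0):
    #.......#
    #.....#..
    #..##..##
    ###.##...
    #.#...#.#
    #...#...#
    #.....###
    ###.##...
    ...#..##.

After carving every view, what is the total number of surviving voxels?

full grid |V| = 729
step 1: project along x, AND mask (38/81) → |grid| = 342
step 2: project along y, AND mask (33/81) → |grid| = 153

|visual hull| = 153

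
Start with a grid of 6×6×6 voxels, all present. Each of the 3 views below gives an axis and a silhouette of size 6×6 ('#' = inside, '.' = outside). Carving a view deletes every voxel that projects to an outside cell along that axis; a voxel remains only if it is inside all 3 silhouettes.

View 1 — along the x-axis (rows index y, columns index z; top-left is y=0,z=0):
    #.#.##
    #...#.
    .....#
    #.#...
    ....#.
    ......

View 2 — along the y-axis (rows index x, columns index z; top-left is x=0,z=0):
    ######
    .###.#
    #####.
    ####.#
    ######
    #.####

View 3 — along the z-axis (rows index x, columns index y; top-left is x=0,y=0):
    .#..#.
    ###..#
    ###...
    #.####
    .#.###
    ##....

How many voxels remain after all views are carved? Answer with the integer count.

remaining voxels: 28

initial block: 6^3 = 216
carve view 1 (along x, YZ-mask fill 10/36): 60 voxels remain
carve view 2 (along y, XZ-mask fill 31/36): 49 voxels remain
carve view 3 (along z, XY-mask fill 20/36): 28 voxels remain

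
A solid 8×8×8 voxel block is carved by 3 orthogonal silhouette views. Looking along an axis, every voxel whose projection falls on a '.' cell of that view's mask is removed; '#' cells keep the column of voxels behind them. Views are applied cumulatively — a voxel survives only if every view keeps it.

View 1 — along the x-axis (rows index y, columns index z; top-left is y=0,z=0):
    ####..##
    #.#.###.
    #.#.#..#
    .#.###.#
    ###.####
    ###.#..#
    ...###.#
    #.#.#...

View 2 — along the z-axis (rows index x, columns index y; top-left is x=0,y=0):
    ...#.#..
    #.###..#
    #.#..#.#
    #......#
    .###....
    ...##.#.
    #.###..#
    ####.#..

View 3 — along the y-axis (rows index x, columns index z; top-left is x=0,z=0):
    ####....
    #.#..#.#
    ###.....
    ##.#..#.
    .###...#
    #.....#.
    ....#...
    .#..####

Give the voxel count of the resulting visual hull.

voxel count = 61

initial block: 8^3 = 512
[1] x-view keeps 39 columns → grid now 312
[2] z-view keeps 29 columns → grid now 142
[3] y-view keeps 27 columns → grid now 61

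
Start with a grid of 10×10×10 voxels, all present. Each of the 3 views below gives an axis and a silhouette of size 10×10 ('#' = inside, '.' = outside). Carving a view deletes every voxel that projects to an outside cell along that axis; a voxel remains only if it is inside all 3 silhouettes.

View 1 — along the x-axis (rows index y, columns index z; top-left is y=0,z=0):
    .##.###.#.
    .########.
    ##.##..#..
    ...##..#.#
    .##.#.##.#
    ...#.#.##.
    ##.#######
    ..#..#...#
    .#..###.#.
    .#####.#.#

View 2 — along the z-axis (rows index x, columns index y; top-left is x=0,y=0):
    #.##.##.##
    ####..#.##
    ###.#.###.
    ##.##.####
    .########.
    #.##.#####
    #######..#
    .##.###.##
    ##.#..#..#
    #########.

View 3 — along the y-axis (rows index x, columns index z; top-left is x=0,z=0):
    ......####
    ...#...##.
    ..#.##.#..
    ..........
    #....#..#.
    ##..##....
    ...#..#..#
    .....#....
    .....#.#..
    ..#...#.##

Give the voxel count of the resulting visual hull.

remaining voxels: 123

initial block: 10^3 = 1000
[1] x-view keeps 57 columns → grid now 570
[2] z-view keeps 74 columns → grid now 438
[3] y-view keeps 28 columns → grid now 123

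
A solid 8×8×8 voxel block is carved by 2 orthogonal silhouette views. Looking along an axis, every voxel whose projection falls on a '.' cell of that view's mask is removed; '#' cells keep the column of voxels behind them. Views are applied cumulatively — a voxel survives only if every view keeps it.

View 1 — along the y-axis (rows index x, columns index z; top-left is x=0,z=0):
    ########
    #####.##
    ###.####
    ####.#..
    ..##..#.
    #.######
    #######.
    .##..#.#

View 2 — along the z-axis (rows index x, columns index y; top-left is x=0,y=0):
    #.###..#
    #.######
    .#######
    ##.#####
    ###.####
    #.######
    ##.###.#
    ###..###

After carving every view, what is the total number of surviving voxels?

|visual hull| = 309

initial block: 8^3 = 512
V1 y: intersect with XZ mask (48 set) -- 384 left
V2 z: intersect with XY mask (52 set) -- 309 left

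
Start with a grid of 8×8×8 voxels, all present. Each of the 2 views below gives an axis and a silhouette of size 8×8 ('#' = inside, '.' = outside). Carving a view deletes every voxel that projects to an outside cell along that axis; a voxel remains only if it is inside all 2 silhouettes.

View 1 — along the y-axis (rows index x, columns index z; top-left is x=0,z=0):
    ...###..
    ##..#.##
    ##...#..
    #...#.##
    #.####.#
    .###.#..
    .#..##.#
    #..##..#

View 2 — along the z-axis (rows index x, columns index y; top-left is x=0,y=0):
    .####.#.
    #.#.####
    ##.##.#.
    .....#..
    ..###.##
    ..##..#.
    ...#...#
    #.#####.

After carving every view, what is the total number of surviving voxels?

before carving: 512 voxels (8×8×8)
step 1: project along y, AND mask (33/64) → |grid| = 264
step 2: project along z, AND mask (33/64) → |grid| = 138

138 voxels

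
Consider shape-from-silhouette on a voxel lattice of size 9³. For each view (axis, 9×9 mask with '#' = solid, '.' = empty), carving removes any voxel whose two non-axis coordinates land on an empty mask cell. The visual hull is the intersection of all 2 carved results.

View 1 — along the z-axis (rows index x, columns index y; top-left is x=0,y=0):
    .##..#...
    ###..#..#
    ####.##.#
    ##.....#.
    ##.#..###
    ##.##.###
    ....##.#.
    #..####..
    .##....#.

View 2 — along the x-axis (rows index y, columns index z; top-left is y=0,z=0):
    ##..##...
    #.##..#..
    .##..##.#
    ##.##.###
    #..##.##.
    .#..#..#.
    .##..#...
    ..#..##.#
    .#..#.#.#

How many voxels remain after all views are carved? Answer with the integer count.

initial block: 9^3 = 729
carve view 1 (along z, XY-mask fill 42/81): 378 voxels remain
carve view 2 (along x, YZ-mask fill 39/81): 178 voxels remain

voxel count = 178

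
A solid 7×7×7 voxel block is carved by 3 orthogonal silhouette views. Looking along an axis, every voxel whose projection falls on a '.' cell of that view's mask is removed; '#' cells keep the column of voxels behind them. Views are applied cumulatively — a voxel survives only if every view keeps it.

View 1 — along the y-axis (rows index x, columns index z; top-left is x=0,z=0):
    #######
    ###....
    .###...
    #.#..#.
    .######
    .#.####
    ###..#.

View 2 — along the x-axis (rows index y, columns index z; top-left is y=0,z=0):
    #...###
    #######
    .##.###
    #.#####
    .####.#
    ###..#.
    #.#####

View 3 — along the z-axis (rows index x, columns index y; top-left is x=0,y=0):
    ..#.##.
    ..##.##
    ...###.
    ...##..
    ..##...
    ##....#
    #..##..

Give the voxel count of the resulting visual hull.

63 voxels

full grid |V| = 343
V1 y: intersect with XZ mask (31 set) -- 217 left
V2 x: intersect with YZ mask (37 set) -- 162 left
V3 z: intersect with XY mask (20 set) -- 63 left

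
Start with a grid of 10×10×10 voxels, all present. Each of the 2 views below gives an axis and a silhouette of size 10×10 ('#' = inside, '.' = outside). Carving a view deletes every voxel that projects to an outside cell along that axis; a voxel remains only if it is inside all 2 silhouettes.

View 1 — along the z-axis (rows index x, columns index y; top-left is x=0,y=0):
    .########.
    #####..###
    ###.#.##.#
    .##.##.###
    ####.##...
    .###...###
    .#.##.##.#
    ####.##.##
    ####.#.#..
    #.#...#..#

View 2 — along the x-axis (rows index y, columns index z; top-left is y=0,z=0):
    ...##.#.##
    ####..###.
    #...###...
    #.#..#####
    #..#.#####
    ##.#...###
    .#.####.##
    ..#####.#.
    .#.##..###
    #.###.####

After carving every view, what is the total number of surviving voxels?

before carving: 1000 voxels (10×10×10)
[1] z-view keeps 66 columns → grid now 660
[2] x-view keeps 63 columns → grid now 413

remaining voxels: 413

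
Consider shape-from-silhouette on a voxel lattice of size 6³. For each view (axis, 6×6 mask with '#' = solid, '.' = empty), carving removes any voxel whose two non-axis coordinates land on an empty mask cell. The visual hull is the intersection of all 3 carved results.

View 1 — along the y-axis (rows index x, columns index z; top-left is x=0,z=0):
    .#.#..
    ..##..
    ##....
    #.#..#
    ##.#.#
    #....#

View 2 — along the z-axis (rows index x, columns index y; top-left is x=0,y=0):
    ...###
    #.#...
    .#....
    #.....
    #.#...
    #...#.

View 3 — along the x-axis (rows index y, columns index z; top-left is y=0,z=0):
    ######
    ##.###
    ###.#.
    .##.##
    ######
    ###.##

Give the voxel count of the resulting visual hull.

initial block: 6^3 = 216
V1 y: intersect with XZ mask (15 set) -- 90 left
V2 z: intersect with XY mask (11 set) -- 27 left
V3 x: intersect with YZ mask (30 set) -- 22 left

22 voxels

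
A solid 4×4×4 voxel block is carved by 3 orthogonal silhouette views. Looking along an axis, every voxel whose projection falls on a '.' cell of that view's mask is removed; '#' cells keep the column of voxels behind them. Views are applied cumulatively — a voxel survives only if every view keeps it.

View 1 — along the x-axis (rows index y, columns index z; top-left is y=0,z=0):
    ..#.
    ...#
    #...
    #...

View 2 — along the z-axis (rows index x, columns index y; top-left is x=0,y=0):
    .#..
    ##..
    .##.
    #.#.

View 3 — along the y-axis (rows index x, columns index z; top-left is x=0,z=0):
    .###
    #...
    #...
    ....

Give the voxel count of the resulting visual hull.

before carving: 64 voxels (4×4×4)
carve view 1 (along x, YZ-mask fill 4/16): 16 voxels remain
carve view 2 (along z, XY-mask fill 7/16): 7 voxels remain
carve view 3 (along y, XZ-mask fill 5/16): 2 voxels remain

voxel count = 2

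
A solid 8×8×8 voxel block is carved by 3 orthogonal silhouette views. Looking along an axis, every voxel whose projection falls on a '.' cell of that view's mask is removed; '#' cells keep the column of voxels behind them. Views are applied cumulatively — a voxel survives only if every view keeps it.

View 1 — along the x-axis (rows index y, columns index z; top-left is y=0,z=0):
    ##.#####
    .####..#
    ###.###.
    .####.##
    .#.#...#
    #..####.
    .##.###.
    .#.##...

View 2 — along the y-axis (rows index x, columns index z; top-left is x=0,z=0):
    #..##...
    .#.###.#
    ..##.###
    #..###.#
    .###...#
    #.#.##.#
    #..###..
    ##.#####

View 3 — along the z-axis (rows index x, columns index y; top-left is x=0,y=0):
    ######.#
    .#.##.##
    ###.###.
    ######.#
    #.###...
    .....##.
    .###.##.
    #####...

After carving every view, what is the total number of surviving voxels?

full grid |V| = 512
[1] x-view keeps 40 columns → grid now 320
[2] y-view keeps 38 columns → grid now 190
[3] z-view keeps 41 columns → grid now 127

voxel count = 127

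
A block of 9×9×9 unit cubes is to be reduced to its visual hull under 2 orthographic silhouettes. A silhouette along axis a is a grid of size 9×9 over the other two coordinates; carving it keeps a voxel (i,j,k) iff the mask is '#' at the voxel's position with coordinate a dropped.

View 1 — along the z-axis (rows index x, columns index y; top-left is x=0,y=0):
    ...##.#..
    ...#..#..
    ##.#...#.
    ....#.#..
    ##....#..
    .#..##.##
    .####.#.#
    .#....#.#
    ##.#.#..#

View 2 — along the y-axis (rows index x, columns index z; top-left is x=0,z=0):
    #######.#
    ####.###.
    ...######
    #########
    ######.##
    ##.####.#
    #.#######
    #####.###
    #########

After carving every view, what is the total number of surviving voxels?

256 voxels

full grid |V| = 729
[1] z-view keeps 33 columns → grid now 297
[2] y-view keeps 70 columns → grid now 256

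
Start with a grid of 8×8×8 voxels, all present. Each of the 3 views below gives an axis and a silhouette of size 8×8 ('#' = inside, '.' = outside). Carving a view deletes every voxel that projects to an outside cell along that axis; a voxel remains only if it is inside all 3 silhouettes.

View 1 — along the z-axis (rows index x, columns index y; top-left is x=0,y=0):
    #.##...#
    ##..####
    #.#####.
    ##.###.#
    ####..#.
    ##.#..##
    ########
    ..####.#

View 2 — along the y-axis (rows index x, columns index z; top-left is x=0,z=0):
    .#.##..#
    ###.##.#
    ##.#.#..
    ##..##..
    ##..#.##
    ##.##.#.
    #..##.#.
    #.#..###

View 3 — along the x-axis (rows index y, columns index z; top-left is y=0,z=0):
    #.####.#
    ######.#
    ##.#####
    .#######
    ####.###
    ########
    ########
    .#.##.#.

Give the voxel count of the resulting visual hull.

remaining voxels: 172

start: 8×8×8 = 512 voxels
after view 1 [z-axis, 45 of 64 cells solid] → remaining = 360
after view 2 [y-axis, 37 of 64 cells solid] → remaining = 207
after view 3 [x-axis, 54 of 64 cells solid] → remaining = 172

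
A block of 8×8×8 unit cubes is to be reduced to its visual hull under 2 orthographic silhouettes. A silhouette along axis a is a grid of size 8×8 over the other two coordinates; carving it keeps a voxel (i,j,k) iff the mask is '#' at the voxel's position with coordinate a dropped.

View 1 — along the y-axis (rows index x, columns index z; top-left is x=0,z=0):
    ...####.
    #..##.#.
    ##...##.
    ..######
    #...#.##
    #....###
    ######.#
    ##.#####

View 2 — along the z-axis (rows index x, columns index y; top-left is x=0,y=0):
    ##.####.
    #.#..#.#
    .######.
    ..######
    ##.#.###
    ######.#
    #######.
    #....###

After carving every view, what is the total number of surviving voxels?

remaining voxels: 229

before carving: 512 voxels (8×8×8)
carve view 1 (along y, XZ-mask fill 40/64): 320 voxels remain
carve view 2 (along z, XY-mask fill 46/64): 229 voxels remain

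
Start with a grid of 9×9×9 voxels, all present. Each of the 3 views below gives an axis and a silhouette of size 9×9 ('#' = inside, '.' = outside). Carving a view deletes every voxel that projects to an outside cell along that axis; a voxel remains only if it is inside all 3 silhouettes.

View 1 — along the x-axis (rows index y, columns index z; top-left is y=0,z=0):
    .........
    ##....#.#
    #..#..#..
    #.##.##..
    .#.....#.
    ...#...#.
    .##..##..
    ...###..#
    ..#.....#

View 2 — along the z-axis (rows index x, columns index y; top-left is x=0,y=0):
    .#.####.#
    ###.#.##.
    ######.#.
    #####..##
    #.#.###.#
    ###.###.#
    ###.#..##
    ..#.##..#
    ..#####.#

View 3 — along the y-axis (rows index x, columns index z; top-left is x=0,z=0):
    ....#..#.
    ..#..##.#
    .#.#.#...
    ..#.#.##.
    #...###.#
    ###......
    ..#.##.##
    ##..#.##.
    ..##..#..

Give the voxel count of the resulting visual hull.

before carving: 729 voxels (9×9×9)
step 1: project along x, AND mask (26/81) → |grid| = 234
step 2: project along z, AND mask (55/81) → |grid| = 148
step 3: project along y, AND mask (34/81) → |grid| = 58

58 voxels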